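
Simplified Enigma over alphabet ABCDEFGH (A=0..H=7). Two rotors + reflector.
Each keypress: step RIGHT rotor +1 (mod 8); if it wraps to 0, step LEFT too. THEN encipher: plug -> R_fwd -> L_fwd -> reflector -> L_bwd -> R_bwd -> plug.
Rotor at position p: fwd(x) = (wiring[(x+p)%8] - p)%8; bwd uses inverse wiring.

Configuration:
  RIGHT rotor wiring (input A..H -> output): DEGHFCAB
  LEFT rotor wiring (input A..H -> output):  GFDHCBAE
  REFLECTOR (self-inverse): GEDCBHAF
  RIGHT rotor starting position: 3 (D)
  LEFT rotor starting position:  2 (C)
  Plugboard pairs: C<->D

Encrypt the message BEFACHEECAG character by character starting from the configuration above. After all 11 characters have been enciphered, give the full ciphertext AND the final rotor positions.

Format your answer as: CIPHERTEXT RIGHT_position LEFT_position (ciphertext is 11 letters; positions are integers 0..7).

Char 1 ('B'): step: R->4, L=2; B->plug->B->R->G->L->E->refl->B->L'->A->R'->F->plug->F
Char 2 ('E'): step: R->5, L=2; E->plug->E->R->H->L->D->refl->C->L'->F->R'->A->plug->A
Char 3 ('F'): step: R->6, L=2; F->plug->F->R->B->L->F->refl->H->L'->D->R'->B->plug->B
Char 4 ('A'): step: R->7, L=2; A->plug->A->R->C->L->A->refl->G->L'->E->R'->B->plug->B
Char 5 ('C'): step: R->0, L->3 (L advanced); C->plug->D->R->H->L->A->refl->G->L'->C->R'->F->plug->F
Char 6 ('H'): step: R->1, L=3; H->plug->H->R->C->L->G->refl->A->L'->H->R'->F->plug->F
Char 7 ('E'): step: R->2, L=3; E->plug->E->R->G->L->C->refl->D->L'->F->R'->B->plug->B
Char 8 ('E'): step: R->3, L=3; E->plug->E->R->G->L->C->refl->D->L'->F->R'->D->plug->C
Char 9 ('C'): step: R->4, L=3; C->plug->D->R->F->L->D->refl->C->L'->G->R'->B->plug->B
Char 10 ('A'): step: R->5, L=3; A->plug->A->R->F->L->D->refl->C->L'->G->R'->D->plug->C
Char 11 ('G'): step: R->6, L=3; G->plug->G->R->H->L->A->refl->G->L'->C->R'->A->plug->A
Final: ciphertext=FABBFFBCBCA, RIGHT=6, LEFT=3

Answer: FABBFFBCBCA 6 3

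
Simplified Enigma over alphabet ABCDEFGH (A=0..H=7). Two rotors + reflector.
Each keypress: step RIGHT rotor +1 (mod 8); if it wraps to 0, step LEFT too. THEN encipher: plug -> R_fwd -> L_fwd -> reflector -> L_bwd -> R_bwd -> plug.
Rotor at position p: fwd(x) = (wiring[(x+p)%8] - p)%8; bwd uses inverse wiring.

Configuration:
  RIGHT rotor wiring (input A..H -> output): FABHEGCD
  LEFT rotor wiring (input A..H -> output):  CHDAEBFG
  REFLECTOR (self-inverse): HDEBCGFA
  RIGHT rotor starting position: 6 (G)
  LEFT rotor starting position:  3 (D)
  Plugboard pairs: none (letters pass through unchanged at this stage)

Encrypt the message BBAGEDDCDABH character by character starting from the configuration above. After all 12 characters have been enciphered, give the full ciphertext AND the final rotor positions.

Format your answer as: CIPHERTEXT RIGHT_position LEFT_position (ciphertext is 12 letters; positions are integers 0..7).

Answer: HFDAHHCEFHHC 2 5

Derivation:
Char 1 ('B'): step: R->7, L=3; B->plug->B->R->G->L->E->refl->C->L'->D->R'->H->plug->H
Char 2 ('B'): step: R->0, L->4 (L advanced); B->plug->B->R->A->L->A->refl->H->L'->G->R'->F->plug->F
Char 3 ('A'): step: R->1, L=4; A->plug->A->R->H->L->E->refl->C->L'->D->R'->D->plug->D
Char 4 ('G'): step: R->2, L=4; G->plug->G->R->D->L->C->refl->E->L'->H->R'->A->plug->A
Char 5 ('E'): step: R->3, L=4; E->plug->E->R->A->L->A->refl->H->L'->G->R'->H->plug->H
Char 6 ('D'): step: R->4, L=4; D->plug->D->R->H->L->E->refl->C->L'->D->R'->H->plug->H
Char 7 ('D'): step: R->5, L=4; D->plug->D->R->A->L->A->refl->H->L'->G->R'->C->plug->C
Char 8 ('C'): step: R->6, L=4; C->plug->C->R->H->L->E->refl->C->L'->D->R'->E->plug->E
Char 9 ('D'): step: R->7, L=4; D->plug->D->R->C->L->B->refl->D->L'->F->R'->F->plug->F
Char 10 ('A'): step: R->0, L->5 (L advanced); A->plug->A->R->F->L->G->refl->F->L'->D->R'->H->plug->H
Char 11 ('B'): step: R->1, L=5; B->plug->B->R->A->L->E->refl->C->L'->E->R'->H->plug->H
Char 12 ('H'): step: R->2, L=5; H->plug->H->R->G->L->D->refl->B->L'->C->R'->C->plug->C
Final: ciphertext=HFDAHHCEFHHC, RIGHT=2, LEFT=5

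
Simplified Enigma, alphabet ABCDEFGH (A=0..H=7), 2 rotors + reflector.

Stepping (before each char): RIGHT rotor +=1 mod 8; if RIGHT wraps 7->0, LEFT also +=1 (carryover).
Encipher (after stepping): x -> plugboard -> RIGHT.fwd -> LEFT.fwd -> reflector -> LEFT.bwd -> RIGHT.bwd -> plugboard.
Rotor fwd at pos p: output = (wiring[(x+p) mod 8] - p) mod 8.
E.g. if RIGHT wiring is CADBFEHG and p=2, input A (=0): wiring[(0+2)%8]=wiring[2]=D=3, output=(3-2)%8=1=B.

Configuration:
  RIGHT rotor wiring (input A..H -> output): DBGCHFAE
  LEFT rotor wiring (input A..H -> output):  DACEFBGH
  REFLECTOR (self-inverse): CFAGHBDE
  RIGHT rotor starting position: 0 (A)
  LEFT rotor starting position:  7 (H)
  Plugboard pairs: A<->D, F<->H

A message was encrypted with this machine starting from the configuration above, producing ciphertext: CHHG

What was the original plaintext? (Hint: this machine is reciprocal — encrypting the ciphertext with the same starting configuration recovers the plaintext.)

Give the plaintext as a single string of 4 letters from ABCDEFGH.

Answer: HDGC

Derivation:
Char 1 ('C'): step: R->1, L=7; C->plug->C->R->B->L->E->refl->H->L'->H->R'->F->plug->H
Char 2 ('H'): step: R->2, L=7; H->plug->F->R->C->L->B->refl->F->L'->E->R'->A->plug->D
Char 3 ('H'): step: R->3, L=7; H->plug->F->R->A->L->A->refl->C->L'->G->R'->G->plug->G
Char 4 ('G'): step: R->4, L=7; G->plug->G->R->C->L->B->refl->F->L'->E->R'->C->plug->C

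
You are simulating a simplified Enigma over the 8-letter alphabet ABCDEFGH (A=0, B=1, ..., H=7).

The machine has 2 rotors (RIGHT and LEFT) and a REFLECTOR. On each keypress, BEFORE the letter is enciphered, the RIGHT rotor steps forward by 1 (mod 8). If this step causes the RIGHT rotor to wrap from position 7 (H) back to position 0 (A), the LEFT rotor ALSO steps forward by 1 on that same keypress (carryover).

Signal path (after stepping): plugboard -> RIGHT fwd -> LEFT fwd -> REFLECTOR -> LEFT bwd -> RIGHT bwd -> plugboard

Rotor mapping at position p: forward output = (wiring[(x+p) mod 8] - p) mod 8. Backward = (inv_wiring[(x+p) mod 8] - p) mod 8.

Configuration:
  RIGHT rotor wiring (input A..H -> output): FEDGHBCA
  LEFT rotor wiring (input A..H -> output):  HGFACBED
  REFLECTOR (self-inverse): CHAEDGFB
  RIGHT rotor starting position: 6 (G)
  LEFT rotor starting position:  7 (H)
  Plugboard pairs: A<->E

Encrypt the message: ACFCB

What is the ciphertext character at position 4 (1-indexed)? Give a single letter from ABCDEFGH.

Char 1 ('A'): step: R->7, L=7; A->plug->E->R->H->L->F->refl->G->L'->D->R'->H->plug->H
Char 2 ('C'): step: R->0, L->0 (L advanced); C->plug->C->R->D->L->A->refl->C->L'->E->R'->B->plug->B
Char 3 ('F'): step: R->1, L=0; F->plug->F->R->B->L->G->refl->F->L'->C->R'->B->plug->B
Char 4 ('C'): step: R->2, L=0; C->plug->C->R->F->L->B->refl->H->L'->A->R'->E->plug->A

A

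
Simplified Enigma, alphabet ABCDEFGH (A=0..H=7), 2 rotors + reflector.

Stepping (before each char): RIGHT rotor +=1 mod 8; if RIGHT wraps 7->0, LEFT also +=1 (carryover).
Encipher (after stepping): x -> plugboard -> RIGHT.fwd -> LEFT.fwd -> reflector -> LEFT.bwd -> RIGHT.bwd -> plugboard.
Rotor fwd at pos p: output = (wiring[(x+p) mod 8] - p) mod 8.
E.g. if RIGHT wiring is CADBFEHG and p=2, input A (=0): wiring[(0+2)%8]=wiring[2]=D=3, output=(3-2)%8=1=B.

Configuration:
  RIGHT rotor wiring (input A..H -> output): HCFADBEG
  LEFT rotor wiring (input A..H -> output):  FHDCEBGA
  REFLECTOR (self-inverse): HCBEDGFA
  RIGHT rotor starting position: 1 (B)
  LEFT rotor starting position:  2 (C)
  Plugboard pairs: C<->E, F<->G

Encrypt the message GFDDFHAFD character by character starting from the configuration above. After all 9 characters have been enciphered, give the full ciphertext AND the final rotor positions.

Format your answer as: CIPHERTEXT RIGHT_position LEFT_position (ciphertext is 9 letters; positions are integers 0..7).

Char 1 ('G'): step: R->2, L=2; G->plug->F->R->E->L->E->refl->D->L'->G->R'->B->plug->B
Char 2 ('F'): step: R->3, L=2; F->plug->G->R->H->L->F->refl->G->L'->F->R'->A->plug->A
Char 3 ('D'): step: R->4, L=2; D->plug->D->R->C->L->C->refl->B->L'->A->R'->C->plug->E
Char 4 ('D'): step: R->5, L=2; D->plug->D->R->C->L->C->refl->B->L'->A->R'->F->plug->G
Char 5 ('F'): step: R->6, L=2; F->plug->G->R->F->L->G->refl->F->L'->H->R'->E->plug->C
Char 6 ('H'): step: R->7, L=2; H->plug->H->R->F->L->G->refl->F->L'->H->R'->A->plug->A
Char 7 ('A'): step: R->0, L->3 (L advanced); A->plug->A->R->H->L->A->refl->H->L'->A->R'->D->plug->D
Char 8 ('F'): step: R->1, L=3; F->plug->G->R->F->L->C->refl->B->L'->B->R'->A->plug->A
Char 9 ('D'): step: R->2, L=3; D->plug->D->R->H->L->A->refl->H->L'->A->R'->H->plug->H
Final: ciphertext=BAEGCADAH, RIGHT=2, LEFT=3

Answer: BAEGCADAH 2 3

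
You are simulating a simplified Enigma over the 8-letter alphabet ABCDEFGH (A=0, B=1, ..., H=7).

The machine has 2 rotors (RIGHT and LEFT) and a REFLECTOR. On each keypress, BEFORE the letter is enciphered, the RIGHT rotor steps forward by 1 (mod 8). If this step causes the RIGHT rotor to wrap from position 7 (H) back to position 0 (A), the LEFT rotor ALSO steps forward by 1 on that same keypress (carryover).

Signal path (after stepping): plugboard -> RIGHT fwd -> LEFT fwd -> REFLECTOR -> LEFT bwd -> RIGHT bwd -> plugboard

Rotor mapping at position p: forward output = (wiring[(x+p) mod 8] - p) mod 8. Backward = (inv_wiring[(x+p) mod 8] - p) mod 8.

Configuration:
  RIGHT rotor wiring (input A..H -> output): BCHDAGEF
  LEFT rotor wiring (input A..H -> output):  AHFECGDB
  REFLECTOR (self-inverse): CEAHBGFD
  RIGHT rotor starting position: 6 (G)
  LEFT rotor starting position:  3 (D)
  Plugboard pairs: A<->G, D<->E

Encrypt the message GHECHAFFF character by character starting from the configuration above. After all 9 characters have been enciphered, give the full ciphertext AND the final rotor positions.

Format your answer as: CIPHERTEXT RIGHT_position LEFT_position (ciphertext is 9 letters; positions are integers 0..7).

Answer: EBGEFCDAA 7 4

Derivation:
Char 1 ('G'): step: R->7, L=3; G->plug->A->R->G->L->E->refl->B->L'->A->R'->D->plug->E
Char 2 ('H'): step: R->0, L->4 (L advanced); H->plug->H->R->F->L->D->refl->H->L'->C->R'->B->plug->B
Char 3 ('E'): step: R->1, L=4; E->plug->D->R->H->L->A->refl->C->L'->B->R'->A->plug->G
Char 4 ('C'): step: R->2, L=4; C->plug->C->R->G->L->B->refl->E->L'->E->R'->D->plug->E
Char 5 ('H'): step: R->3, L=4; H->plug->H->R->E->L->E->refl->B->L'->G->R'->F->plug->F
Char 6 ('A'): step: R->4, L=4; A->plug->G->R->D->L->F->refl->G->L'->A->R'->C->plug->C
Char 7 ('F'): step: R->5, L=4; F->plug->F->R->C->L->H->refl->D->L'->F->R'->E->plug->D
Char 8 ('F'): step: R->6, L=4; F->plug->F->R->F->L->D->refl->H->L'->C->R'->G->plug->A
Char 9 ('F'): step: R->7, L=4; F->plug->F->R->B->L->C->refl->A->L'->H->R'->G->plug->A
Final: ciphertext=EBGEFCDAA, RIGHT=7, LEFT=4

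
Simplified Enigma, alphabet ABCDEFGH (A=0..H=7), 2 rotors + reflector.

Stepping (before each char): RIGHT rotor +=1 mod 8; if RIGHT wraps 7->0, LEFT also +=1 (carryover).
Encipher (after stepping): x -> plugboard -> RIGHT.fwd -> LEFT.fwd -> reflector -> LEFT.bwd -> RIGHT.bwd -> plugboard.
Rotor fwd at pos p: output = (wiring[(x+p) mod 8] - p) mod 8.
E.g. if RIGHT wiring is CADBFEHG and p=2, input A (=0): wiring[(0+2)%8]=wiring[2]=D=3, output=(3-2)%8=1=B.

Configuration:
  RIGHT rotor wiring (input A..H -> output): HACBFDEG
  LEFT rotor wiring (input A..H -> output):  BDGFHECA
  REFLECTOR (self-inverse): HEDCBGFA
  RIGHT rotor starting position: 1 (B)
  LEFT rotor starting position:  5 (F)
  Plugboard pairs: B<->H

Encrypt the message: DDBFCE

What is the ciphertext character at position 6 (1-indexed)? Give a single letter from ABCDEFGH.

Char 1 ('D'): step: R->2, L=5; D->plug->D->R->B->L->F->refl->G->L'->E->R'->F->plug->F
Char 2 ('D'): step: R->3, L=5; D->plug->D->R->B->L->F->refl->G->L'->E->R'->F->plug->F
Char 3 ('B'): step: R->4, L=5; B->plug->H->R->F->L->B->refl->E->L'->D->R'->E->plug->E
Char 4 ('F'): step: R->5, L=5; F->plug->F->R->F->L->B->refl->E->L'->D->R'->E->plug->E
Char 5 ('C'): step: R->6, L=5; C->plug->C->R->B->L->F->refl->G->L'->E->R'->E->plug->E
Char 6 ('E'): step: R->7, L=5; E->plug->E->R->C->L->D->refl->C->L'->H->R'->A->plug->A

A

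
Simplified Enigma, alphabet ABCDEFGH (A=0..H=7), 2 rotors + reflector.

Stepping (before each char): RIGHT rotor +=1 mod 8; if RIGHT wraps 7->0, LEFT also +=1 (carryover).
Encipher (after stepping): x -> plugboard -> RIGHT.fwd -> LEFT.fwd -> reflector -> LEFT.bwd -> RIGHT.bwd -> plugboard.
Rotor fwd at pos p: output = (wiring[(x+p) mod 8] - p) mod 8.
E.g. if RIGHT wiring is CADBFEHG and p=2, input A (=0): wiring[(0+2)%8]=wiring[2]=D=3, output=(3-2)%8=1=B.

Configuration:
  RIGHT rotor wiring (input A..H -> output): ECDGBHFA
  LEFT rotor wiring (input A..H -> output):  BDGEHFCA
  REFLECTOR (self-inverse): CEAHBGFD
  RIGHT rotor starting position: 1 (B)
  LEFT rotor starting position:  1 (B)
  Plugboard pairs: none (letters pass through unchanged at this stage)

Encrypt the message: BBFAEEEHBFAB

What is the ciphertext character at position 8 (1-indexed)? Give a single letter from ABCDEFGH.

Char 1 ('B'): step: R->2, L=1; B->plug->B->R->E->L->E->refl->B->L'->F->R'->D->plug->D
Char 2 ('B'): step: R->3, L=1; B->plug->B->R->G->L->H->refl->D->L'->C->R'->D->plug->D
Char 3 ('F'): step: R->4, L=1; F->plug->F->R->G->L->H->refl->D->L'->C->R'->H->plug->H
Char 4 ('A'): step: R->5, L=1; A->plug->A->R->C->L->D->refl->H->L'->G->R'->F->plug->F
Char 5 ('E'): step: R->6, L=1; E->plug->E->R->F->L->B->refl->E->L'->E->R'->D->plug->D
Char 6 ('E'): step: R->7, L=1; E->plug->E->R->H->L->A->refl->C->L'->A->R'->G->plug->G
Char 7 ('E'): step: R->0, L->2 (L advanced); E->plug->E->R->B->L->C->refl->A->L'->E->R'->A->plug->A
Char 8 ('H'): step: R->1, L=2; H->plug->H->R->D->L->D->refl->H->L'->G->R'->E->plug->E

E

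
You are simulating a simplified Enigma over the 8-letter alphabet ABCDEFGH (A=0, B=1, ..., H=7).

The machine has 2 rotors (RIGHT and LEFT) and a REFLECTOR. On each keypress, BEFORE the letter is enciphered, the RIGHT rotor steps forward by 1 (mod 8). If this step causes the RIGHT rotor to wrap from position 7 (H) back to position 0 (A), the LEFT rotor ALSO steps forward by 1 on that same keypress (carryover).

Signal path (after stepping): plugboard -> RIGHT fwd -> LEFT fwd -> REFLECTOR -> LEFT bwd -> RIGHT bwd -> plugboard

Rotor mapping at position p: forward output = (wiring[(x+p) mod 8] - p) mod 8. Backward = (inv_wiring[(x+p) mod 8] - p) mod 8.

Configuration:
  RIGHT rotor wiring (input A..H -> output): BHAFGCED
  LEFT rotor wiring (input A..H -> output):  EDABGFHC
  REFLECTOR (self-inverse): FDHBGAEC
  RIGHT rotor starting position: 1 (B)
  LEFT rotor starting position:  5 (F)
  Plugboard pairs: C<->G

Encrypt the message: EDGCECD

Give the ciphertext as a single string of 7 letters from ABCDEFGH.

Char 1 ('E'): step: R->2, L=5; E->plug->E->R->C->L->F->refl->A->L'->A->R'->D->plug->D
Char 2 ('D'): step: R->3, L=5; D->plug->D->R->B->L->C->refl->H->L'->D->R'->B->plug->B
Char 3 ('G'): step: R->4, L=5; G->plug->C->R->A->L->A->refl->F->L'->C->R'->A->plug->A
Char 4 ('C'): step: R->5, L=5; C->plug->G->R->A->L->A->refl->F->L'->C->R'->E->plug->E
Char 5 ('E'): step: R->6, L=5; E->plug->E->R->C->L->F->refl->A->L'->A->R'->G->plug->C
Char 6 ('C'): step: R->7, L=5; C->plug->G->R->D->L->H->refl->C->L'->B->R'->D->plug->D
Char 7 ('D'): step: R->0, L->6 (L advanced); D->plug->D->R->F->L->D->refl->B->L'->A->R'->C->plug->G

Answer: DBAECDG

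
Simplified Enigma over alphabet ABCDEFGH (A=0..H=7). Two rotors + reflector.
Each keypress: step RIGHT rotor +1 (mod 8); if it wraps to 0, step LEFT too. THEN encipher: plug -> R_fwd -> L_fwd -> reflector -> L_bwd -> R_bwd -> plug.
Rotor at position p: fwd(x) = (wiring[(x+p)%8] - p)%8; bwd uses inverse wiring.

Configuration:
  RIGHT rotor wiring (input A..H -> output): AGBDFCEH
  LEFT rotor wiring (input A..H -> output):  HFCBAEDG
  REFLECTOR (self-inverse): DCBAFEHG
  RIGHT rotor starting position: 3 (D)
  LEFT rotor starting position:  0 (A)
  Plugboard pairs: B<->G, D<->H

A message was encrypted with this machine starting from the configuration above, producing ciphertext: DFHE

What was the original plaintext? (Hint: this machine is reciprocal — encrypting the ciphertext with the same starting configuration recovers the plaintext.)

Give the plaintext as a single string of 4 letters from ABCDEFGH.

Answer: CBBF

Derivation:
Char 1 ('D'): step: R->4, L=0; D->plug->H->R->H->L->G->refl->H->L'->A->R'->C->plug->C
Char 2 ('F'): step: R->5, L=0; F->plug->F->R->E->L->A->refl->D->L'->G->R'->G->plug->B
Char 3 ('H'): step: R->6, L=0; H->plug->D->R->A->L->H->refl->G->L'->H->R'->G->plug->B
Char 4 ('E'): step: R->7, L=0; E->plug->E->R->E->L->A->refl->D->L'->G->R'->F->plug->F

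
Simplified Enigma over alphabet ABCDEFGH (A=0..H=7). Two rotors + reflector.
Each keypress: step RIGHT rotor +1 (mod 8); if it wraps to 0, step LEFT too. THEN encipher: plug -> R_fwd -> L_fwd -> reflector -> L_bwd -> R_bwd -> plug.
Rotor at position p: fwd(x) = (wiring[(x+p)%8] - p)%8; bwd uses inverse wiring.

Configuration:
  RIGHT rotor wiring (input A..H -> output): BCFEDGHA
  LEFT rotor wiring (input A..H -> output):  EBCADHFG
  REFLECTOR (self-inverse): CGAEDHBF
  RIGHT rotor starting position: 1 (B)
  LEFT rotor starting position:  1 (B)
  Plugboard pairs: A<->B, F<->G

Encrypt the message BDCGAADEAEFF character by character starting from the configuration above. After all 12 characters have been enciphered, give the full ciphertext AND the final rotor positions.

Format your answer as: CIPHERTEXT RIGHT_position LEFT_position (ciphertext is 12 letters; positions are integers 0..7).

Answer: HBHCGDCACDAC 5 2

Derivation:
Char 1 ('B'): step: R->2, L=1; B->plug->A->R->D->L->C->refl->A->L'->A->R'->H->plug->H
Char 2 ('D'): step: R->3, L=1; D->plug->D->R->E->L->G->refl->B->L'->B->R'->A->plug->B
Char 3 ('C'): step: R->4, L=1; C->plug->C->R->D->L->C->refl->A->L'->A->R'->H->plug->H
Char 4 ('G'): step: R->5, L=1; G->plug->F->R->A->L->A->refl->C->L'->D->R'->C->plug->C
Char 5 ('A'): step: R->6, L=1; A->plug->B->R->C->L->H->refl->F->L'->G->R'->F->plug->G
Char 6 ('A'): step: R->7, L=1; A->plug->B->R->C->L->H->refl->F->L'->G->R'->D->plug->D
Char 7 ('D'): step: R->0, L->2 (L advanced); D->plug->D->R->E->L->D->refl->E->L'->F->R'->C->plug->C
Char 8 ('E'): step: R->1, L=2; E->plug->E->R->F->L->E->refl->D->L'->E->R'->B->plug->A
Char 9 ('A'): step: R->2, L=2; A->plug->B->R->C->L->B->refl->G->L'->B->R'->C->plug->C
Char 10 ('E'): step: R->3, L=2; E->plug->E->R->F->L->E->refl->D->L'->E->R'->D->plug->D
Char 11 ('F'): step: R->4, L=2; F->plug->G->R->B->L->G->refl->B->L'->C->R'->B->plug->A
Char 12 ('F'): step: R->5, L=2; F->plug->G->R->H->L->H->refl->F->L'->D->R'->C->plug->C
Final: ciphertext=HBHCGDCACDAC, RIGHT=5, LEFT=2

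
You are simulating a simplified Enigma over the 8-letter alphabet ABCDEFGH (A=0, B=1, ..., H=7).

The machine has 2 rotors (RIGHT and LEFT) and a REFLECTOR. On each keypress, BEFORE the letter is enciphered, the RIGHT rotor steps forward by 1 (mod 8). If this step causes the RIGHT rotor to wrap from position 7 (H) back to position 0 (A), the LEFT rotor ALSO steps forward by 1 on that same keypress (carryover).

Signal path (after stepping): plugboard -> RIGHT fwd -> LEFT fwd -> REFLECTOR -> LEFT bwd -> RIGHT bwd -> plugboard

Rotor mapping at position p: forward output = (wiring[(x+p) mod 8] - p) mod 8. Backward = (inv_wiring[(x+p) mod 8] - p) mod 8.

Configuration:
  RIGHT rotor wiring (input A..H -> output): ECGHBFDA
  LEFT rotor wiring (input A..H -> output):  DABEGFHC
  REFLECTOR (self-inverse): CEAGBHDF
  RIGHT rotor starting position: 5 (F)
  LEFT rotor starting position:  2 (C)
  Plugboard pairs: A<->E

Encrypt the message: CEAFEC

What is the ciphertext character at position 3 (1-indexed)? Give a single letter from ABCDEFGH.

Char 1 ('C'): step: R->6, L=2; C->plug->C->R->G->L->B->refl->E->L'->C->R'->B->plug->B
Char 2 ('E'): step: R->7, L=2; E->plug->A->R->B->L->C->refl->A->L'->F->R'->B->plug->B
Char 3 ('A'): step: R->0, L->3 (L advanced); A->plug->E->R->B->L->D->refl->G->L'->H->R'->D->plug->D

D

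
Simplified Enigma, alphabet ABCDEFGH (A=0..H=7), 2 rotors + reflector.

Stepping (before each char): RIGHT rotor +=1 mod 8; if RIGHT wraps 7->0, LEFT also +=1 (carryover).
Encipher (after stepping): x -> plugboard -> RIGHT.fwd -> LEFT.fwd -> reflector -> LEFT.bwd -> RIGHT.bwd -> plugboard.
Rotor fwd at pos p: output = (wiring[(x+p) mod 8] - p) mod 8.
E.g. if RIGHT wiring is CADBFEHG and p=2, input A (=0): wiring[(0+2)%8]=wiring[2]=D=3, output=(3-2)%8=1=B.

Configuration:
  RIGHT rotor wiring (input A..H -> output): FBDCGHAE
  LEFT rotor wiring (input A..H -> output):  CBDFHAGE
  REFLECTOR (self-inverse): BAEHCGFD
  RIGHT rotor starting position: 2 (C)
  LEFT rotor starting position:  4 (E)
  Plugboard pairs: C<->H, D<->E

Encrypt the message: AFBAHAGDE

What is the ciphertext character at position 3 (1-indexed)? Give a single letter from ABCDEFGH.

Char 1 ('A'): step: R->3, L=4; A->plug->A->R->H->L->B->refl->A->L'->D->R'->B->plug->B
Char 2 ('F'): step: R->4, L=4; F->plug->F->R->F->L->F->refl->G->L'->E->R'->C->plug->H
Char 3 ('B'): step: R->5, L=4; B->plug->B->R->D->L->A->refl->B->L'->H->R'->C->plug->H

H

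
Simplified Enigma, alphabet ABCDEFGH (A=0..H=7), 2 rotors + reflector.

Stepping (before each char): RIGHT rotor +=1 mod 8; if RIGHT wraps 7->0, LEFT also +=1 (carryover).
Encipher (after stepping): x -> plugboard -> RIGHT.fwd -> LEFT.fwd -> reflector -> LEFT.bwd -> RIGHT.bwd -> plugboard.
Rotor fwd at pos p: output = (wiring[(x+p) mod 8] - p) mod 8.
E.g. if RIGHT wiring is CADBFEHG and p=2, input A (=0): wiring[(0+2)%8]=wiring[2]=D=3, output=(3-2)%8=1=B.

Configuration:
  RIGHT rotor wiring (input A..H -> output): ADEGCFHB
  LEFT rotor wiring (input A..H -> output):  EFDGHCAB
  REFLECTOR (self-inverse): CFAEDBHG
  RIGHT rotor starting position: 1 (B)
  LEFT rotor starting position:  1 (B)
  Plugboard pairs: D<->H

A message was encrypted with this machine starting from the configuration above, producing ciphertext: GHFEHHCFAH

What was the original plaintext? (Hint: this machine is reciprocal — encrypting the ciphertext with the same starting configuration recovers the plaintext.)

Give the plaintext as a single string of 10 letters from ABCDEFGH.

Char 1 ('G'): step: R->2, L=1; G->plug->G->R->G->L->A->refl->C->L'->B->R'->H->plug->D
Char 2 ('H'): step: R->3, L=1; H->plug->D->R->E->L->B->refl->F->L'->C->R'->C->plug->C
Char 3 ('F'): step: R->4, L=1; F->plug->F->R->H->L->D->refl->E->L'->A->R'->G->plug->G
Char 4 ('E'): step: R->5, L=1; E->plug->E->R->G->L->A->refl->C->L'->B->R'->G->plug->G
Char 5 ('H'): step: R->6, L=1; H->plug->D->R->F->L->H->refl->G->L'->D->R'->B->plug->B
Char 6 ('H'): step: R->7, L=1; H->plug->D->R->F->L->H->refl->G->L'->D->R'->F->plug->F
Char 7 ('C'): step: R->0, L->2 (L advanced); C->plug->C->R->E->L->G->refl->H->L'->F->R'->F->plug->F
Char 8 ('F'): step: R->1, L=2; F->plug->F->R->G->L->C->refl->A->L'->D->R'->B->plug->B
Char 9 ('A'): step: R->2, L=2; A->plug->A->R->C->L->F->refl->B->L'->A->R'->C->plug->C
Char 10 ('H'): step: R->3, L=2; H->plug->D->R->E->L->G->refl->H->L'->F->R'->F->plug->F

Answer: DCGGBFFBCF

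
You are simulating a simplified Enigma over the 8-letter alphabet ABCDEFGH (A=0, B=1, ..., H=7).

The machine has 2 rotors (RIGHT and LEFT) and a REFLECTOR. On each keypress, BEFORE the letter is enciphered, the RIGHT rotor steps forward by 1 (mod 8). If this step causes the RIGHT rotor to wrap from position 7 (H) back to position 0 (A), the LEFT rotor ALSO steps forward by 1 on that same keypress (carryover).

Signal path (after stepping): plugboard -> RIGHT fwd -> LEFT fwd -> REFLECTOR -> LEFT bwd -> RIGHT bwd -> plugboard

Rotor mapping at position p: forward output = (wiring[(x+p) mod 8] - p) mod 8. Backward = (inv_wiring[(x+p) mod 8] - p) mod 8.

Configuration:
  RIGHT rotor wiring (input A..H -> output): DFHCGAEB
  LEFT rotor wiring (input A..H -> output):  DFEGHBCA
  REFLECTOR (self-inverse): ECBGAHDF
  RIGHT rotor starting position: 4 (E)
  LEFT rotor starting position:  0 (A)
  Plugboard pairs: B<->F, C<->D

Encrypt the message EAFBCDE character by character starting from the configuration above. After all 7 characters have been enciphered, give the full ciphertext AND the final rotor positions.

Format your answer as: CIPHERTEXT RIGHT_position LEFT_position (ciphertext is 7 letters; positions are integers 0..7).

Answer: ADGGEFG 3 1

Derivation:
Char 1 ('E'): step: R->5, L=0; E->plug->E->R->A->L->D->refl->G->L'->D->R'->A->plug->A
Char 2 ('A'): step: R->6, L=0; A->plug->A->R->G->L->C->refl->B->L'->F->R'->C->plug->D
Char 3 ('F'): step: R->7, L=0; F->plug->B->R->E->L->H->refl->F->L'->B->R'->G->plug->G
Char 4 ('B'): step: R->0, L->1 (L advanced); B->plug->F->R->A->L->E->refl->A->L'->E->R'->G->plug->G
Char 5 ('C'): step: R->1, L=1; C->plug->D->R->F->L->B->refl->C->L'->H->R'->E->plug->E
Char 6 ('D'): step: R->2, L=1; D->plug->C->R->E->L->A->refl->E->L'->A->R'->B->plug->F
Char 7 ('E'): step: R->3, L=1; E->plug->E->R->G->L->H->refl->F->L'->C->R'->G->plug->G
Final: ciphertext=ADGGEFG, RIGHT=3, LEFT=1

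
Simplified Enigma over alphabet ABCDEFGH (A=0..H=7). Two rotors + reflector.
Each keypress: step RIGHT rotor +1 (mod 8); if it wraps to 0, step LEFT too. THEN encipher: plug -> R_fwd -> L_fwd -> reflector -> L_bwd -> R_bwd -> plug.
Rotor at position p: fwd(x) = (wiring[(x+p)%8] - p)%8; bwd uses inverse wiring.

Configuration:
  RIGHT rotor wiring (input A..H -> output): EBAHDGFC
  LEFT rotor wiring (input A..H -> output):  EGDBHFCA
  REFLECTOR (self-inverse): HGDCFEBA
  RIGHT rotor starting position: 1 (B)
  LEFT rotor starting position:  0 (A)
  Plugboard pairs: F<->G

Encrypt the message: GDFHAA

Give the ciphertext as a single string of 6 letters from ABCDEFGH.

Char 1 ('G'): step: R->2, L=0; G->plug->F->R->A->L->E->refl->F->L'->F->R'->B->plug->B
Char 2 ('D'): step: R->3, L=0; D->plug->D->R->C->L->D->refl->C->L'->G->R'->G->plug->F
Char 3 ('F'): step: R->4, L=0; F->plug->G->R->E->L->H->refl->A->L'->H->R'->A->plug->A
Char 4 ('H'): step: R->5, L=0; H->plug->H->R->G->L->C->refl->D->L'->C->R'->G->plug->F
Char 5 ('A'): step: R->6, L=0; A->plug->A->R->H->L->A->refl->H->L'->E->R'->B->plug->B
Char 6 ('A'): step: R->7, L=0; A->plug->A->R->D->L->B->refl->G->L'->B->R'->D->plug->D

Answer: BFAFBD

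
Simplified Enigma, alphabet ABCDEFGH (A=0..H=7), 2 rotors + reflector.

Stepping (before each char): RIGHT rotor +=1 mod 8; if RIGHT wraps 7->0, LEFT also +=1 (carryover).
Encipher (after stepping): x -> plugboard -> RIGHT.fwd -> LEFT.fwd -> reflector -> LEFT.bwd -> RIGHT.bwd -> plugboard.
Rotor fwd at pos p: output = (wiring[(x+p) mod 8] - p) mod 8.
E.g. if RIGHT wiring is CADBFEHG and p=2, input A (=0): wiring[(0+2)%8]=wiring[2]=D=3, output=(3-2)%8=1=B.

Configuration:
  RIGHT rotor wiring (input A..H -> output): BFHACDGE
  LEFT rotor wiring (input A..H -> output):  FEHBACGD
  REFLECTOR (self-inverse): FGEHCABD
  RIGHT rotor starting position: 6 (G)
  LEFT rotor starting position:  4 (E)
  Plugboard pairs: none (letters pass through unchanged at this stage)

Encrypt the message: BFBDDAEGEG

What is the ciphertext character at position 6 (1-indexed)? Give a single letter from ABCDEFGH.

Char 1 ('B'): step: R->7, L=4; B->plug->B->R->C->L->C->refl->E->L'->A->R'->D->plug->D
Char 2 ('F'): step: R->0, L->5 (L advanced); F->plug->F->R->D->L->A->refl->F->L'->A->R'->D->plug->D
Char 3 ('B'): step: R->1, L=5; B->plug->B->R->G->L->E->refl->C->L'->F->R'->F->plug->F
Char 4 ('D'): step: R->2, L=5; D->plug->D->R->B->L->B->refl->G->L'->C->R'->F->plug->F
Char 5 ('D'): step: R->3, L=5; D->plug->D->R->D->L->A->refl->F->L'->A->R'->C->plug->C
Char 6 ('A'): step: R->4, L=5; A->plug->A->R->G->L->E->refl->C->L'->F->R'->E->plug->E

E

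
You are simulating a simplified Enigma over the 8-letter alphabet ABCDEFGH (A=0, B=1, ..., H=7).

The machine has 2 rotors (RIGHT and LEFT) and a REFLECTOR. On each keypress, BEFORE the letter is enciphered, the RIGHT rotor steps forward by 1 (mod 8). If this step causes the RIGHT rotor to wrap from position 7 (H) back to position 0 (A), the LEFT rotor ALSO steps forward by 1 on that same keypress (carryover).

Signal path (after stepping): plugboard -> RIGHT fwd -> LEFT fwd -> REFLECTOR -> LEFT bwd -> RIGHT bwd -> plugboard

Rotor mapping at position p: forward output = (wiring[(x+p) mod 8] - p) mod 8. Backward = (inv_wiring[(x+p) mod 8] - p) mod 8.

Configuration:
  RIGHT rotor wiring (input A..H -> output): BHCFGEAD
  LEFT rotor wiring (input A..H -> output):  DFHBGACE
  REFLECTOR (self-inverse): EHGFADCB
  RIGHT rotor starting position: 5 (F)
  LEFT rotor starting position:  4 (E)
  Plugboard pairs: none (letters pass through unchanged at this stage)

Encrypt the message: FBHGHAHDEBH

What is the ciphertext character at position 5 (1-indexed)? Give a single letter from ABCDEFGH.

Char 1 ('F'): step: R->6, L=4; F->plug->F->R->H->L->F->refl->D->L'->G->R'->H->plug->H
Char 2 ('B'): step: R->7, L=4; B->plug->B->R->C->L->G->refl->C->L'->A->R'->C->plug->C
Char 3 ('H'): step: R->0, L->5 (L advanced); H->plug->H->R->D->L->G->refl->C->L'->F->R'->D->plug->D
Char 4 ('G'): step: R->1, L=5; G->plug->G->R->C->L->H->refl->B->L'->H->R'->F->plug->F
Char 5 ('H'): step: R->2, L=5; H->plug->H->R->F->L->C->refl->G->L'->D->R'->B->plug->B

B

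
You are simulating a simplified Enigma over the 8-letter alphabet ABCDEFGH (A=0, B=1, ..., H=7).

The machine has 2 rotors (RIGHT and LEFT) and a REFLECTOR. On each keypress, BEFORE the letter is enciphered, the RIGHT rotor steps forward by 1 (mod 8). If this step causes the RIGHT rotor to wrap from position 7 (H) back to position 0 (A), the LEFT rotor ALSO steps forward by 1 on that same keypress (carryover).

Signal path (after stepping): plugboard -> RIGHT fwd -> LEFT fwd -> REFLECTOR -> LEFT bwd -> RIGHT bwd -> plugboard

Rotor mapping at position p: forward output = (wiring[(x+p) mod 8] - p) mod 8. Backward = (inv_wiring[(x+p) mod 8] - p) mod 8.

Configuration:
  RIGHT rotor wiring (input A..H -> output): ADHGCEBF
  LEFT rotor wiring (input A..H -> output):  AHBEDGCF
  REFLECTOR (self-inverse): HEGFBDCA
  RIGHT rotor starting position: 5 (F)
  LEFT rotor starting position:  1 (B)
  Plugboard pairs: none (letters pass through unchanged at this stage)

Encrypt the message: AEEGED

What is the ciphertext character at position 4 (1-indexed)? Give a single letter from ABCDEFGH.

Char 1 ('A'): step: R->6, L=1; A->plug->A->R->D->L->C->refl->G->L'->A->R'->F->plug->F
Char 2 ('E'): step: R->7, L=1; E->plug->E->R->H->L->H->refl->A->L'->B->R'->B->plug->B
Char 3 ('E'): step: R->0, L->2 (L advanced); E->plug->E->R->C->L->B->refl->E->L'->D->R'->B->plug->B
Char 4 ('G'): step: R->1, L=2; G->plug->G->R->E->L->A->refl->H->L'->A->R'->F->plug->F

F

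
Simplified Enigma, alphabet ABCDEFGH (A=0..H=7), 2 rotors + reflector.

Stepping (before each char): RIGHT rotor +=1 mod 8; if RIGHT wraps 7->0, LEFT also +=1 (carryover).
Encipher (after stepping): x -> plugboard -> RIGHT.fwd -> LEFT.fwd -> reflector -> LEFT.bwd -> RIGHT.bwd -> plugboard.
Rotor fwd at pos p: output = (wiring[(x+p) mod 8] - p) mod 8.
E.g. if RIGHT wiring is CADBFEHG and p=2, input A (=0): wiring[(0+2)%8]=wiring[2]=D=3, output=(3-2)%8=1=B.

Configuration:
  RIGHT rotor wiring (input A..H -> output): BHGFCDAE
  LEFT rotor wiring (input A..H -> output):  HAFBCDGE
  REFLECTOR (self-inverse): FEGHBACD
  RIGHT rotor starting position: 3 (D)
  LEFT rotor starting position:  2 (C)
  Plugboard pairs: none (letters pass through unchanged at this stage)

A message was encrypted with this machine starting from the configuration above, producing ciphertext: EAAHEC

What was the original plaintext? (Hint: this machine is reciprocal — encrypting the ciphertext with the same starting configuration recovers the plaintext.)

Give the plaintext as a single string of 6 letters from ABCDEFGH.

Answer: BEBCCB

Derivation:
Char 1 ('E'): step: R->4, L=2; E->plug->E->R->F->L->C->refl->G->L'->H->R'->B->plug->B
Char 2 ('A'): step: R->5, L=2; A->plug->A->R->G->L->F->refl->A->L'->C->R'->E->plug->E
Char 3 ('A'): step: R->6, L=2; A->plug->A->R->C->L->A->refl->F->L'->G->R'->B->plug->B
Char 4 ('H'): step: R->7, L=2; H->plug->H->R->B->L->H->refl->D->L'->A->R'->C->plug->C
Char 5 ('E'): step: R->0, L->3 (L advanced); E->plug->E->R->C->L->A->refl->F->L'->G->R'->C->plug->C
Char 6 ('C'): step: R->1, L=3; C->plug->C->R->E->L->B->refl->E->L'->F->R'->B->plug->B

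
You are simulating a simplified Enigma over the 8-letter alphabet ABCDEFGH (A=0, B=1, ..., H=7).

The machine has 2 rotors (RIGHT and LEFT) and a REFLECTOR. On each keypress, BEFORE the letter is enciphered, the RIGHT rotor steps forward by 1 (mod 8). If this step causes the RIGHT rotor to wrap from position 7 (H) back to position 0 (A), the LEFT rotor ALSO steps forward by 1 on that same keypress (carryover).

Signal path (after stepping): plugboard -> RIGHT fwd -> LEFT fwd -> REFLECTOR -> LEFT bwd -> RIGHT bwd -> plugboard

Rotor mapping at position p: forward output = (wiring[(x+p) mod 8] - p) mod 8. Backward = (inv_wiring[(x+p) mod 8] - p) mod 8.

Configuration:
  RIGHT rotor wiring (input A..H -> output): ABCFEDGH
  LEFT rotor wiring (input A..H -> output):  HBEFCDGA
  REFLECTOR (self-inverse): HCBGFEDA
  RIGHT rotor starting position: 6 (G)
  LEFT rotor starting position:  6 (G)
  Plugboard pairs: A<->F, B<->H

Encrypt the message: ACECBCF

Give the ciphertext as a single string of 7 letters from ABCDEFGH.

Char 1 ('A'): step: R->7, L=6; A->plug->F->R->F->L->H->refl->A->L'->A->R'->A->plug->F
Char 2 ('C'): step: R->0, L->7 (L advanced); C->plug->C->R->C->L->C->refl->B->L'->A->R'->A->plug->F
Char 3 ('E'): step: R->1, L=7; E->plug->E->R->C->L->C->refl->B->L'->A->R'->A->plug->F
Char 4 ('C'): step: R->2, L=7; C->plug->C->R->C->L->C->refl->B->L'->A->R'->A->plug->F
Char 5 ('B'): step: R->3, L=7; B->plug->H->R->H->L->H->refl->A->L'->B->R'->B->plug->H
Char 6 ('C'): step: R->4, L=7; C->plug->C->R->C->L->C->refl->B->L'->A->R'->A->plug->F
Char 7 ('F'): step: R->5, L=7; F->plug->A->R->G->L->E->refl->F->L'->D->R'->D->plug->D

Answer: FFFFHFD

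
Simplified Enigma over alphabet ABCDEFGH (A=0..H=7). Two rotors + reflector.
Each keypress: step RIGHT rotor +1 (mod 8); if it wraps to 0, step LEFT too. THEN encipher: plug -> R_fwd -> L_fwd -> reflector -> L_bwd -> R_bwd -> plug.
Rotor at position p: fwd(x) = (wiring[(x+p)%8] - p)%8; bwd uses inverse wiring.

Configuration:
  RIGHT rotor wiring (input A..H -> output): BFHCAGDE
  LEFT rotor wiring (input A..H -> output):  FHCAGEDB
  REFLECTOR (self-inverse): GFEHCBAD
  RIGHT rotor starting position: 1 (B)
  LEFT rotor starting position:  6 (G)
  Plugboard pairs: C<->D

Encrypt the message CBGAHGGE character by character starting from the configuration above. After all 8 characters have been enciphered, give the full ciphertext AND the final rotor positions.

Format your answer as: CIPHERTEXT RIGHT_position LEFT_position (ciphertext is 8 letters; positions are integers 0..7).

Char 1 ('C'): step: R->2, L=6; C->plug->D->R->E->L->E->refl->C->L'->F->R'->A->plug->A
Char 2 ('B'): step: R->3, L=6; B->plug->B->R->F->L->C->refl->E->L'->E->R'->H->plug->H
Char 3 ('G'): step: R->4, L=6; G->plug->G->R->D->L->B->refl->F->L'->A->R'->D->plug->C
Char 4 ('A'): step: R->5, L=6; A->plug->A->R->B->L->D->refl->H->L'->C->R'->F->plug->F
Char 5 ('H'): step: R->6, L=6; H->plug->H->R->A->L->F->refl->B->L'->D->R'->C->plug->D
Char 6 ('G'): step: R->7, L=6; G->plug->G->R->H->L->G->refl->A->L'->G->R'->C->plug->D
Char 7 ('G'): step: R->0, L->7 (L advanced); G->plug->G->R->D->L->D->refl->H->L'->F->R'->B->plug->B
Char 8 ('E'): step: R->1, L=7; E->plug->E->R->F->L->H->refl->D->L'->D->R'->G->plug->G
Final: ciphertext=AHCFDDBG, RIGHT=1, LEFT=7

Answer: AHCFDDBG 1 7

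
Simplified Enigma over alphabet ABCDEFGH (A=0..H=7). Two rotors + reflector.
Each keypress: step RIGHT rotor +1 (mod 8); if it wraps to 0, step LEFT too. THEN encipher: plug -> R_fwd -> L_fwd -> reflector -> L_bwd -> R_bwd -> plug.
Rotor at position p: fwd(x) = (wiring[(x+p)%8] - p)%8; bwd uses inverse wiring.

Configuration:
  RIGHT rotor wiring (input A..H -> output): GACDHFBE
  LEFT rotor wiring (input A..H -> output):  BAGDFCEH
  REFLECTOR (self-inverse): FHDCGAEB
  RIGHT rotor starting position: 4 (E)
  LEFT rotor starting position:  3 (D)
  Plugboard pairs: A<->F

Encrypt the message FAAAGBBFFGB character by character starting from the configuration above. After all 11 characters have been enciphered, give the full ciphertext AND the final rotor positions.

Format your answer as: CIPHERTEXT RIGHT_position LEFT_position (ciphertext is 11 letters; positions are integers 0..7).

Answer: GEGGDCCGCAA 7 4

Derivation:
Char 1 ('F'): step: R->5, L=3; F->plug->A->R->A->L->A->refl->F->L'->G->R'->G->plug->G
Char 2 ('A'): step: R->6, L=3; A->plug->F->R->F->L->G->refl->E->L'->E->R'->E->plug->E
Char 3 ('A'): step: R->7, L=3; A->plug->F->R->A->L->A->refl->F->L'->G->R'->G->plug->G
Char 4 ('A'): step: R->0, L->4 (L advanced); A->plug->F->R->F->L->E->refl->G->L'->B->R'->G->plug->G
Char 5 ('G'): step: R->1, L=4; G->plug->G->R->D->L->D->refl->C->L'->G->R'->D->plug->D
Char 6 ('B'): step: R->2, L=4; B->plug->B->R->B->L->G->refl->E->L'->F->R'->C->plug->C
Char 7 ('B'): step: R->3, L=4; B->plug->B->R->E->L->F->refl->A->L'->C->R'->C->plug->C
Char 8 ('F'): step: R->4, L=4; F->plug->A->R->D->L->D->refl->C->L'->G->R'->G->plug->G
Char 9 ('F'): step: R->5, L=4; F->plug->A->R->A->L->B->refl->H->L'->H->R'->C->plug->C
Char 10 ('G'): step: R->6, L=4; G->plug->G->R->B->L->G->refl->E->L'->F->R'->F->plug->A
Char 11 ('B'): step: R->7, L=4; B->plug->B->R->H->L->H->refl->B->L'->A->R'->F->plug->A
Final: ciphertext=GEGGDCCGCAA, RIGHT=7, LEFT=4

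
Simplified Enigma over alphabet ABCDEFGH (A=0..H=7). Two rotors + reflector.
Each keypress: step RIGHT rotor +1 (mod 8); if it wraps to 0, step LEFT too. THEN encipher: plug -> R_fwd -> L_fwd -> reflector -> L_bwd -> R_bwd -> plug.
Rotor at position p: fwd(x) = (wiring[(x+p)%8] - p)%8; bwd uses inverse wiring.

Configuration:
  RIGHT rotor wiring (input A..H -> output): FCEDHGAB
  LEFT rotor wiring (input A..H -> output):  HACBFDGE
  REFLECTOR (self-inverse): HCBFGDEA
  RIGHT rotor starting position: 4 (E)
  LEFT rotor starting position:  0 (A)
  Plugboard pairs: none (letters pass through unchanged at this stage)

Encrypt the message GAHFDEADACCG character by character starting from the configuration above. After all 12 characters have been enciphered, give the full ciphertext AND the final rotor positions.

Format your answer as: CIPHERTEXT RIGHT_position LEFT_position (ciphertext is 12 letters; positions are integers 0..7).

Answer: FBFAECFFCBGH 0 2

Derivation:
Char 1 ('G'): step: R->5, L=0; G->plug->G->R->G->L->G->refl->E->L'->H->R'->F->plug->F
Char 2 ('A'): step: R->6, L=0; A->plug->A->R->C->L->C->refl->B->L'->D->R'->B->plug->B
Char 3 ('H'): step: R->7, L=0; H->plug->H->R->B->L->A->refl->H->L'->A->R'->F->plug->F
Char 4 ('F'): step: R->0, L->1 (L advanced); F->plug->F->R->G->L->D->refl->F->L'->F->R'->A->plug->A
Char 5 ('D'): step: R->1, L=1; D->plug->D->R->G->L->D->refl->F->L'->F->R'->E->plug->E
Char 6 ('E'): step: R->2, L=1; E->plug->E->R->G->L->D->refl->F->L'->F->R'->C->plug->C
Char 7 ('A'): step: R->3, L=1; A->plug->A->R->A->L->H->refl->A->L'->C->R'->F->plug->F
Char 8 ('D'): step: R->4, L=1; D->plug->D->R->F->L->F->refl->D->L'->G->R'->F->plug->F
Char 9 ('A'): step: R->5, L=1; A->plug->A->R->B->L->B->refl->C->L'->E->R'->C->plug->C
Char 10 ('C'): step: R->6, L=1; C->plug->C->R->H->L->G->refl->E->L'->D->R'->B->plug->B
Char 11 ('C'): step: R->7, L=1; C->plug->C->R->D->L->E->refl->G->L'->H->R'->G->plug->G
Char 12 ('G'): step: R->0, L->2 (L advanced); G->plug->G->R->A->L->A->refl->H->L'->B->R'->H->plug->H
Final: ciphertext=FBFAECFFCBGH, RIGHT=0, LEFT=2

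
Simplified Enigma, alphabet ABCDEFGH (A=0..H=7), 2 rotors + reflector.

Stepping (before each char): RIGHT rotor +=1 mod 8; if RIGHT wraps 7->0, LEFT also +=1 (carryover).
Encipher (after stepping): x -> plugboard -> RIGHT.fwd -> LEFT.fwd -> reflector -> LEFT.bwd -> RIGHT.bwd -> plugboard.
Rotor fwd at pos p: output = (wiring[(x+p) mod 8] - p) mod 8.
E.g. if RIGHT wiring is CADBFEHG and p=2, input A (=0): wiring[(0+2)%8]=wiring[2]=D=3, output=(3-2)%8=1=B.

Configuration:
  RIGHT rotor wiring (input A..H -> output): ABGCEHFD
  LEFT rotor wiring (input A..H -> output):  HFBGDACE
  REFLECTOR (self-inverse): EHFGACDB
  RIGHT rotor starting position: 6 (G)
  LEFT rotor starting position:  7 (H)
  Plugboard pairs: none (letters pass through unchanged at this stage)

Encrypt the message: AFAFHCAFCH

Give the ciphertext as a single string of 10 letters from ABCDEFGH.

Answer: HGGGCHBDGD

Derivation:
Char 1 ('A'): step: R->7, L=7; A->plug->A->R->E->L->H->refl->B->L'->G->R'->H->plug->H
Char 2 ('F'): step: R->0, L->0 (L advanced); F->plug->F->R->H->L->E->refl->A->L'->F->R'->G->plug->G
Char 3 ('A'): step: R->1, L=0; A->plug->A->R->A->L->H->refl->B->L'->C->R'->G->plug->G
Char 4 ('F'): step: R->2, L=0; F->plug->F->R->B->L->F->refl->C->L'->G->R'->G->plug->G
Char 5 ('H'): step: R->3, L=0; H->plug->H->R->D->L->G->refl->D->L'->E->R'->C->plug->C
Char 6 ('C'): step: R->4, L=0; C->plug->C->R->B->L->F->refl->C->L'->G->R'->H->plug->H
Char 7 ('A'): step: R->5, L=0; A->plug->A->R->C->L->B->refl->H->L'->A->R'->B->plug->B
Char 8 ('F'): step: R->6, L=0; F->plug->F->R->E->L->D->refl->G->L'->D->R'->D->plug->D
Char 9 ('C'): step: R->7, L=0; C->plug->C->R->C->L->B->refl->H->L'->A->R'->G->plug->G
Char 10 ('H'): step: R->0, L->1 (L advanced); H->plug->H->R->D->L->C->refl->F->L'->C->R'->D->plug->D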